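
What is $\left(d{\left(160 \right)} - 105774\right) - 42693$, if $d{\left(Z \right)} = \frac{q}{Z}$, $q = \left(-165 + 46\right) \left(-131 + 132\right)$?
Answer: $- \frac{23754839}{160} \approx -1.4847 \cdot 10^{5}$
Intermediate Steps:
$q = -119$ ($q = \left(-119\right) 1 = -119$)
$d{\left(Z \right)} = - \frac{119}{Z}$
$\left(d{\left(160 \right)} - 105774\right) - 42693 = \left(- \frac{119}{160} - 105774\right) - 42693 = - \frac{16923959}{160} - 42693 = - \frac{23754839}{160}$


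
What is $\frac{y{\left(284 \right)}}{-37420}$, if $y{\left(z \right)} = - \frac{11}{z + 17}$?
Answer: $\frac{11}{11263420} \approx 9.7661 \cdot 10^{-7}$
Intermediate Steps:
$y{\left(z \right)} = - \frac{11}{17 + z}$
$\frac{y{\left(284 \right)}}{-37420} = \frac{\left(-11\right) \frac{1}{17 + 284}}{-37420} = - \frac{11}{301} \left(- \frac{1}{37420}\right) = \left(-11\right) \frac{1}{301} \left(- \frac{1}{37420}\right) = \left(- \frac{11}{301}\right) \left(- \frac{1}{37420}\right) = \frac{11}{11263420}$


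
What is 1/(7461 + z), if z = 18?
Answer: 1/7479 ≈ 0.00013371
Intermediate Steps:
1/(7461 + z) = 1/(7461 + 18) = 1/7479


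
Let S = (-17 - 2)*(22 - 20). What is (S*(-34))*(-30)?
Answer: -38760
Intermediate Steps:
S = -38 (S = -19*2 = -38)
(S*(-34))*(-30) = -38*(-34)*(-30) = 1292*(-30) = -38760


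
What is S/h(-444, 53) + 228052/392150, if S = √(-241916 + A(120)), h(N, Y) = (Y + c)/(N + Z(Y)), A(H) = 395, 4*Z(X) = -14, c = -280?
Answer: 10366/17825 + 6265*I*√4929/454 ≈ 0.58154 + 968.82*I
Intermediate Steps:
Z(X) = -7/2 (Z(X) = (¼)*(-14) = -7/2)
h(N, Y) = (-280 + Y)/(-7/2 + N) (h(N, Y) = (Y - 280)/(N - 7/2) = (-280 + Y)/(-7/2 + N))
S = 7*I*√4929 (S = √(-241916 + 395) = √(-241521) = 7*I*√4929 ≈ 491.45*I)
S/h(-444, 53) + 228052/392150 = (7*I*√4929)/((2*(-280 + 53)/(-7 + 2*(-444)))) + 228052/392150 = (7*I*√4929)/((2*(-227)/(-7 - 888))) + 228052*(1/392150) = (7*I*√4929)/((2*(-227)/(-895))) + 10366/17825 = (7*I*√4929)/((2*(-1/895)*(-227))) + 10366/17825 = (7*I*√4929)/(454/895) + 10366/17825 = (7*I*√4929)*(895/454) + 10366/17825 = 6265*I*√4929/454 + 10366/17825 = 10366/17825 + 6265*I*√4929/454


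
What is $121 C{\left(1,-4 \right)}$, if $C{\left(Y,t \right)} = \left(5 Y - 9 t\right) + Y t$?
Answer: $4477$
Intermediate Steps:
$C{\left(Y,t \right)} = - 9 t + 5 Y + Y t$ ($C{\left(Y,t \right)} = \left(- 9 t + 5 Y\right) + Y t = - 9 t + 5 Y + Y t$)
$121 C{\left(1,-4 \right)} = 121 \left(\left(-9\right) \left(-4\right) + 5 \cdot 1 + 1 \left(-4\right)\right) = 121 \left(36 + 5 - 4\right) = 121 \cdot 37 = 4477$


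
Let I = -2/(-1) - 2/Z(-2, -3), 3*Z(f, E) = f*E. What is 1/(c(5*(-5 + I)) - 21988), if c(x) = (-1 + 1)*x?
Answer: -1/21988 ≈ -4.5479e-5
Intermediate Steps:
Z(f, E) = E*f/3 (Z(f, E) = (f*E)/3 = (E*f)/3 = E*f/3)
I = 1 (I = -2/(-1) - 2/((⅓)*(-3)*(-2)) = -2*(-1) - 2/2 = 2 - 2*½ = 2 - 1 = 1)
c(x) = 0 (c(x) = 0*x = 0)
1/(c(5*(-5 + I)) - 21988) = 1/(0 - 21988) = 1/(-21988) = -1/21988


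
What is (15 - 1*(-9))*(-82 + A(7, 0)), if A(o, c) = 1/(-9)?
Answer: -5912/3 ≈ -1970.7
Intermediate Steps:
A(o, c) = -⅑
(15 - 1*(-9))*(-82 + A(7, 0)) = (15 - 1*(-9))*(-82 - ⅑) = (15 + 9)*(-739/9) = 24*(-739/9) = -5912/3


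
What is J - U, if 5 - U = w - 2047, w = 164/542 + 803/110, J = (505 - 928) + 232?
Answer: -6057927/2710 ≈ -2235.4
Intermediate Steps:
J = -191 (J = -423 + 232 = -191)
w = 20603/2710 (w = 164*(1/542) + 803*(1/110) = 82/271 + 73/10 = 20603/2710 ≈ 7.6026)
U = 5540317/2710 (U = 5 - (20603/2710 - 2047) = 5 - 1*(-5526767/2710) = 5 + 5526767/2710 = 5540317/2710 ≈ 2044.4)
J - U = -191 - 1*5540317/2710 = -191 - 5540317/2710 = -6057927/2710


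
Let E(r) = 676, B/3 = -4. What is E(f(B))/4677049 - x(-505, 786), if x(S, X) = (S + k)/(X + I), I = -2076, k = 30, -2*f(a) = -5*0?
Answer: -34165019/92821434 ≈ -0.36807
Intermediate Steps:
B = -12 (B = 3*(-4) = -12)
f(a) = 0 (f(a) = -(-5)*0/2 = -½*0 = 0)
x(S, X) = (30 + S)/(-2076 + X) (x(S, X) = (S + 30)/(X - 2076) = (30 + S)/(-2076 + X))
E(f(B))/4677049 - x(-505, 786) = 676/4677049 - (30 - 505)/(-2076 + 786) = 676*(1/4677049) - (-475)/(-1290) = 52/359773 - (-1)*(-475)/1290 = 52/359773 - 1*95/258 = 52/359773 - 95/258 = -34165019/92821434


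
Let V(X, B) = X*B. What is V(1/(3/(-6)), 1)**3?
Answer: -8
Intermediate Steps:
V(X, B) = B*X
V(1/(3/(-6)), 1)**3 = (1/(3/(-6)))**3 = (1/(3*(-1/6)))**3 = (1/(-1/2))**3 = (1*(-2))**3 = (-2)**3 = -8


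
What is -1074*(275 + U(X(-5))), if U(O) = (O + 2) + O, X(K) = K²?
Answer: -351198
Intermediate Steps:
U(O) = 2 + 2*O (U(O) = (2 + O) + O = 2 + 2*O)
-1074*(275 + U(X(-5))) = -1074*(275 + (2 + 2*(-5)²)) = -1074*(275 + (2 + 2*25)) = -1074*(275 + (2 + 50)) = -1074*(275 + 52) = -1074*327 = -351198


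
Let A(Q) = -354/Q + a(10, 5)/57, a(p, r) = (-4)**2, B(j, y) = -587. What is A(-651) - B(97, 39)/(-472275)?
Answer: 1602999949/1947189825 ≈ 0.82324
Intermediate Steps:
a(p, r) = 16
A(Q) = 16/57 - 354/Q (A(Q) = -354/Q + 16/57 = 16/57 - 354/Q)
A(-651) - B(97, 39)/(-472275) = (16/57 - 354/(-651)) - (-587)/(-472275) = (16/57 - 354*(-1/651)) - (-587)*(-1)/472275 = (16/57 + 118/217) - 1*587/472275 = 10198/12369 - 587/472275 = 1602999949/1947189825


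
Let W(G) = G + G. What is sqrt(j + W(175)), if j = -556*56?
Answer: I*sqrt(30786) ≈ 175.46*I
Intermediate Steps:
j = -31136
W(G) = 2*G
sqrt(j + W(175)) = sqrt(-31136 + 2*175) = sqrt(-31136 + 350) = sqrt(-30786) = I*sqrt(30786)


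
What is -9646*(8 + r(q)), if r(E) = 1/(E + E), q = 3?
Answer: -236327/3 ≈ -78776.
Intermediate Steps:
r(E) = 1/(2*E)
-9646*(8 + r(q)) = -9646*(8 + (½)/3) = -9646*(8 + (½)*(⅓)) = -9646*(8 + ⅙) = -9646*49/6 = -689*343/3 = -236327/3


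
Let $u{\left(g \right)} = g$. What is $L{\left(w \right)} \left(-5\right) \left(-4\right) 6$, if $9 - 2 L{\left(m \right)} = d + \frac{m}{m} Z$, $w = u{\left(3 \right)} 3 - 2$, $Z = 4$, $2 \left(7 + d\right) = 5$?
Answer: $570$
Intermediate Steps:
$d = - \frac{9}{2}$ ($d = -7 + \frac{1}{2} \cdot 5 = -7 + \frac{5}{2} = - \frac{9}{2} \approx -4.5$)
$w = 7$ ($w = 3 \cdot 3 - 2 = 9 - 2 = 7$)
$L{\left(m \right)} = \frac{19}{4}$ ($L{\left(m \right)} = \frac{9}{2} - \frac{- \frac{9}{2} + \frac{m}{m} 4}{2} = \frac{9}{2} - \frac{- \frac{9}{2} + 1 \cdot 4}{2} = \frac{9}{2} - \frac{- \frac{9}{2} + 4}{2} = \frac{9}{2} - - \frac{1}{4} = \frac{9}{2} + \frac{1}{4} = \frac{19}{4}$)
$L{\left(w \right)} \left(-5\right) \left(-4\right) 6 = \frac{19 \left(-5\right) \left(-4\right) 6}{4} = \frac{19 \cdot 20 \cdot 6}{4} = \frac{19}{4} \cdot 120 = 570$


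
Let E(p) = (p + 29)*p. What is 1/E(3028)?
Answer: 1/9256596 ≈ 1.0803e-7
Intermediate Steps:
E(p) = p*(29 + p) (E(p) = (29 + p)*p = p*(29 + p))
1/E(3028) = 1/(3028*(29 + 3028)) = 1/(3028*3057) = 1/9256596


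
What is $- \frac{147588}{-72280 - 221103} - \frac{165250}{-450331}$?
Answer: $\frac{114944992378}{132119459773} \approx 0.87001$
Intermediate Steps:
$- \frac{147588}{-72280 - 221103} - \frac{165250}{-450331} = - \frac{147588}{-72280 - 221103} - - \frac{165250}{450331} = - \frac{147588}{-293383} + \frac{165250}{450331} = \left(-147588\right) \left(- \frac{1}{293383}\right) + \frac{165250}{450331} = \frac{147588}{293383} + \frac{165250}{450331} = \frac{114944992378}{132119459773}$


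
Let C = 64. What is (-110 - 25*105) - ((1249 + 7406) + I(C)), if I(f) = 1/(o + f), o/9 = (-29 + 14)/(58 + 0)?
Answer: -40742088/3577 ≈ -11390.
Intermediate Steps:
o = -135/58 (o = 9*((-29 + 14)/(58 + 0)) = 9*(-15/58) = -135/58 ≈ -2.3276)
I(f) = 1/(-135/58 + f)
(-110 - 25*105) - ((1249 + 7406) + I(C)) = (-110 - 25*105) - ((1249 + 7406) + 58/(-135 + 58*64)) = (-110 - 2625) - (8655 + 58/(-135 + 3712)) = -2735 - (8655 + 58/3577) = -2735 - 1*30958993/3577 = -2735 - 30958993/3577 = -40742088/3577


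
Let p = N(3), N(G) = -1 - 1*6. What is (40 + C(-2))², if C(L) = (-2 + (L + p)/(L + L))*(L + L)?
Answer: 1521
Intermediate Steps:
N(G) = -7 (N(G) = -1 - 6 = -7)
p = -7
C(L) = 2*L*(-2 + (-7 + L)/(2*L)) (C(L) = (-2 + (L - 7)/(L + L))*(L + L) = (-2 + (-7 + L)/((2*L)))*(2*L) = (-2 + (-7 + L)*(1/(2*L)))*(2*L) = (-2 + (-7 + L)/(2*L))*(2*L) = 2*L*(-2 + (-7 + L)/(2*L)))
(40 + C(-2))² = (40 + (-7 - 3*(-2)))² = (40 + (-7 + 6))² = (40 - 1)² = 39² = 1521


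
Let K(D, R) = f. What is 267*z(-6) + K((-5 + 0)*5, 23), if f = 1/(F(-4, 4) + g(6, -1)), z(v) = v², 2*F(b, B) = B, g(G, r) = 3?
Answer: 48061/5 ≈ 9612.2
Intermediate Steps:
F(b, B) = B/2
f = ⅕ (f = 1/((½)*4 + 3) = 1/(2 + 3) = 1/5 = ⅕ ≈ 0.20000)
K(D, R) = ⅕
267*z(-6) + K((-5 + 0)*5, 23) = 267*(-6)² + ⅕ = 267*36 + ⅕ = 9612 + ⅕ = 48061/5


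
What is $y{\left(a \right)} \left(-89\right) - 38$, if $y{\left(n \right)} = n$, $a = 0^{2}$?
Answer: $-38$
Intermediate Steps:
$a = 0$
$y{\left(a \right)} \left(-89\right) - 38 = 0 \left(-89\right) - 38 = 0 - 38 = -38$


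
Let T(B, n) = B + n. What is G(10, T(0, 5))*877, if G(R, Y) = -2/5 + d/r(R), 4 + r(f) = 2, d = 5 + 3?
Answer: -19294/5 ≈ -3858.8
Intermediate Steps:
d = 8
r(f) = -2 (r(f) = -4 + 2 = -2)
G(R, Y) = -22/5 (G(R, Y) = -2/5 + 8/(-2) = -2*1/5 + 8*(-1/2) = -2/5 - 4 = -22/5)
G(10, T(0, 5))*877 = -22/5*877 = -19294/5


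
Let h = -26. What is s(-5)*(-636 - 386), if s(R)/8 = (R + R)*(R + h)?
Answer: -2534560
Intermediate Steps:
s(R) = 16*R*(-26 + R) (s(R) = 8*((R + R)*(R - 26)) = 8*((2*R)*(-26 + R)) = 8*(2*R*(-26 + R)) = 16*R*(-26 + R))
s(-5)*(-636 - 386) = (16*(-5)*(-26 - 5))*(-636 - 386) = (16*(-5)*(-31))*(-1022) = 2480*(-1022) = -2534560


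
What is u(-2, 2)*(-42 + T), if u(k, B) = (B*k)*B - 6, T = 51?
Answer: -126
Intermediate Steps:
u(k, B) = -6 + k*B**2 (u(k, B) = k*B**2 - 6 = -6 + k*B**2)
u(-2, 2)*(-42 + T) = (-6 - 2*2**2)*(-42 + 51) = (-6 - 2*4)*9 = (-6 - 8)*9 = -14*9 = -126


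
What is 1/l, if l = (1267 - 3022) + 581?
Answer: -1/1174 ≈ -0.00085179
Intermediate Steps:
l = -1174 (l = -1755 + 581 = -1174)
1/l = 1/(-1174) = -1/1174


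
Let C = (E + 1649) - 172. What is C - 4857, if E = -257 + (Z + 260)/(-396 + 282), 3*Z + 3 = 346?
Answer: -1244977/342 ≈ -3640.3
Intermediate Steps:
Z = 343/3 (Z = -1 + (⅓)*346 = -1 + 346/3 = 343/3 ≈ 114.33)
E = -89017/342 (E = -257 + (343/3 + 260)/(-396 + 282) = -257 + (1123/3)/(-114) = -257 + (1123/3)*(-1/114) = -257 - 1123/342 = -89017/342 ≈ -260.28)
C = 416117/342 (C = (-89017/342 + 1649) - 172 = 474941/342 - 172 = 416117/342 ≈ 1216.7)
C - 4857 = 416117/342 - 4857 = -1244977/342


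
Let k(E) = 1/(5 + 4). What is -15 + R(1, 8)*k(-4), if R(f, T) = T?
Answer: -127/9 ≈ -14.111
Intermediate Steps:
k(E) = ⅑ (k(E) = 1/9 = ⅑)
-15 + R(1, 8)*k(-4) = -15 + 8*(⅑) = -15 + 8/9 = -127/9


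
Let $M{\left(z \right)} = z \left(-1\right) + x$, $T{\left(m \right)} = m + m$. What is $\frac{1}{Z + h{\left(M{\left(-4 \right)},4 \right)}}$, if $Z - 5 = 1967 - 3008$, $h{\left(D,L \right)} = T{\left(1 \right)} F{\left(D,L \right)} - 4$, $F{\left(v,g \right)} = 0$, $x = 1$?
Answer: $- \frac{1}{1040} \approx -0.00096154$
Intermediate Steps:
$T{\left(m \right)} = 2 m$
$M{\left(z \right)} = 1 - z$ ($M{\left(z \right)} = z \left(-1\right) + 1 = - z + 1 = 1 - z$)
$h{\left(D,L \right)} = -4$ ($h{\left(D,L \right)} = 2 \cdot 1 \cdot 0 - 4 = 2 \cdot 0 - 4 = 0 - 4 = -4$)
$Z = -1036$ ($Z = 5 + \left(1967 - 3008\right) = 5 - 1041 = -1036$)
$\frac{1}{Z + h{\left(M{\left(-4 \right)},4 \right)}} = \frac{1}{-1036 - 4} = \frac{1}{-1040} = - \frac{1}{1040}$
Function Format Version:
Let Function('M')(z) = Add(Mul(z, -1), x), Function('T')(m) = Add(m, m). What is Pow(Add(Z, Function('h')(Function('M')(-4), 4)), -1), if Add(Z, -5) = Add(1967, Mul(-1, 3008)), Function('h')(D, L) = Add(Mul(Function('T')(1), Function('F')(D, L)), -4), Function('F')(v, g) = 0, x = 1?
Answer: Rational(-1, 1040) ≈ -0.00096154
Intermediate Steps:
Function('T')(m) = Mul(2, m)
Function('M')(z) = Add(1, Mul(-1, z)) (Function('M')(z) = Add(Mul(z, -1), 1) = Add(Mul(-1, z), 1) = Add(1, Mul(-1, z)))
Function('h')(D, L) = -4 (Function('h')(D, L) = Add(Mul(Mul(2, 1), 0), -4) = Add(Mul(2, 0), -4) = Add(0, -4) = -4)
Z = -1036 (Z = Add(5, Add(1967, Mul(-1, 3008))) = Add(5, Add(1967, -3008)) = Add(5, -1041) = -1036)
Pow(Add(Z, Function('h')(Function('M')(-4), 4)), -1) = Pow(Add(-1036, -4), -1) = Pow(-1040, -1) = Rational(-1, 1040)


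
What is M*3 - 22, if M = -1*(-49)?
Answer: 125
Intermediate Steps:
M = 49
M*3 - 22 = 49*3 - 22 = 147 - 22 = 125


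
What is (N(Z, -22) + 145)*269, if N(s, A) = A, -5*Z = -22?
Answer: 33087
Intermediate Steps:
Z = 22/5 (Z = -1/5*(-22) = 22/5 ≈ 4.4000)
(N(Z, -22) + 145)*269 = (-22 + 145)*269 = 123*269 = 33087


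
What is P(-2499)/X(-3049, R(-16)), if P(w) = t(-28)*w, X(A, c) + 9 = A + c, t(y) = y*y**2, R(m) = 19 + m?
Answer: -54858048/3055 ≈ -17957.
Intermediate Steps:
t(y) = y**3
X(A, c) = -9 + A + c (X(A, c) = -9 + (A + c) = -9 + A + c)
P(w) = -21952*w (P(w) = (-28)**3*w = -21952*w)
P(-2499)/X(-3049, R(-16)) = (-21952*(-2499))/(-9 - 3049 + (19 - 16)) = 54858048/(-9 - 3049 + 3) = 54858048/(-3055) = 54858048*(-1/3055) = -54858048/3055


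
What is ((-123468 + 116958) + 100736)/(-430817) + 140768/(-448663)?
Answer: -102920967294/193291647671 ≈ -0.53246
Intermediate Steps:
((-123468 + 116958) + 100736)/(-430817) + 140768/(-448663) = (-6510 + 100736)*(-1/430817) + 140768*(-1/448663) = 94226*(-1/430817) - 140768/448663 = -94226/430817 - 140768/448663 = -102920967294/193291647671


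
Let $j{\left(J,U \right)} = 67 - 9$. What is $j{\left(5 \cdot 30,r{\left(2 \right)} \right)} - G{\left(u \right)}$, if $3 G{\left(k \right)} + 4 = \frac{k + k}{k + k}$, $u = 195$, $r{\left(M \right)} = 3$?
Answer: $59$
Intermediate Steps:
$j{\left(J,U \right)} = 58$ ($j{\left(J,U \right)} = 67 - 9 = 58$)
$G{\left(k \right)} = -1$ ($G{\left(k \right)} = - \frac{4}{3} + \frac{\left(k + k\right) \frac{1}{k + k}}{3} = - \frac{4}{3} + \frac{2 k \frac{1}{2 k}}{3} = - \frac{4}{3} + \frac{1}{3} \cdot 1 = - \frac{4}{3} + \frac{1}{3} = -1$)
$j{\left(5 \cdot 30,r{\left(2 \right)} \right)} - G{\left(u \right)} = 58 - -1 = 58 + 1 = 59$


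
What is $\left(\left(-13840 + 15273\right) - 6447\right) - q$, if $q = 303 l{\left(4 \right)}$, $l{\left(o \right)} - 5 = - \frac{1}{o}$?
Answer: $- \frac{25813}{4} \approx -6453.3$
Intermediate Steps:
$l{\left(o \right)} = 5 - \frac{1}{o}$
$q = \frac{5757}{4}$ ($q = 303 \left(5 - \frac{1}{4}\right) = 303 \cdot \frac{19}{4} = \frac{5757}{4} \approx 1439.3$)
$\left(\left(-13840 + 15273\right) - 6447\right) - q = \left(\left(-13840 + 15273\right) - 6447\right) - \frac{5757}{4} = \left(1433 - 6447\right) - \frac{5757}{4} = -5014 - \frac{5757}{4} = - \frac{25813}{4}$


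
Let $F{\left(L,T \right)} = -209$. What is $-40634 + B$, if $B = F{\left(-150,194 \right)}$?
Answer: $-40843$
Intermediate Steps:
$B = -209$
$-40634 + B = -40634 - 209 = -40843$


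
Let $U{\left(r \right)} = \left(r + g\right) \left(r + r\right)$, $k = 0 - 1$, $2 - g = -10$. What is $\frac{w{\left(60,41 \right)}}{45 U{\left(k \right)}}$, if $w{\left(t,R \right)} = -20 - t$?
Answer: $\frac{8}{99} \approx 0.080808$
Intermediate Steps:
$g = 12$ ($g = 2 - -10 = 2 + 10 = 12$)
$k = -1$ ($k = 0 - 1 = -1$)
$U{\left(r \right)} = 2 r \left(12 + r\right)$ ($U{\left(r \right)} = \left(r + 12\right) \left(r + r\right) = \left(12 + r\right) 2 r = 2 r \left(12 + r\right)$)
$\frac{w{\left(60,41 \right)}}{45 U{\left(k \right)}} = \frac{-20 - 60}{45 \cdot 2 \left(-1\right) \left(12 - 1\right)} = \frac{-20 - 60}{45 \cdot 2 \left(-1\right) 11} = - \frac{80}{45 \left(-22\right)} = - \frac{80}{-990} = \left(-80\right) \left(- \frac{1}{990}\right) = \frac{8}{99}$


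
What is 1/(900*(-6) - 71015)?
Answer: -1/76415 ≈ -1.3086e-5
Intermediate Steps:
1/(900*(-6) - 71015) = 1/(-5400 - 71015) = 1/(-76415) = -1/76415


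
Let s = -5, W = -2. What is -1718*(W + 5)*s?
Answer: 25770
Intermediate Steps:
-1718*(W + 5)*s = -1718*(-2 + 5)*(-5) = -5154*(-5) = -1718*(-15) = 25770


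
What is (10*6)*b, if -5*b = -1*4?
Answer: 48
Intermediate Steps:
b = 4/5 (b = -(-1)*4/5 = -1/5*(-4) = 4/5 ≈ 0.80000)
(10*6)*b = (10*6)*(4/5) = 60*(4/5) = 48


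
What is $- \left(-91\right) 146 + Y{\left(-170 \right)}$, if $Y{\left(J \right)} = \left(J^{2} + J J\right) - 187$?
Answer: $70899$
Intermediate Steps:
$Y{\left(J \right)} = -187 + 2 J^{2}$ ($Y{\left(J \right)} = \left(J^{2} + J^{2}\right) - 187 = 2 J^{2} - 187 = -187 + 2 J^{2}$)
$- \left(-91\right) 146 + Y{\left(-170 \right)} = - \left(-91\right) 146 - \left(187 - 2 \left(-170\right)^{2}\right) = \left(-1\right) \left(-13286\right) + \left(-187 + 2 \cdot 28900\right) = 13286 + \left(-187 + 57800\right) = 13286 + 57613 = 70899$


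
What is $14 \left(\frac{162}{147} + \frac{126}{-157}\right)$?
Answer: $\frac{4608}{1099} \approx 4.1929$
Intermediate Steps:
$14 \left(\frac{162}{147} + \frac{126}{-157}\right) = 14 \left(162 \cdot \frac{1}{147} + 126 \left(- \frac{1}{157}\right)\right) = 14 \left(\frac{54}{49} - \frac{126}{157}\right) = 14 \cdot \frac{2304}{7693} = \frac{4608}{1099}$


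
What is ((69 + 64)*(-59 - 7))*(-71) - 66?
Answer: 623172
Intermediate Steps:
((69 + 64)*(-59 - 7))*(-71) - 66 = (133*(-66))*(-71) - 66 = -8778*(-71) - 66 = 623238 - 66 = 623172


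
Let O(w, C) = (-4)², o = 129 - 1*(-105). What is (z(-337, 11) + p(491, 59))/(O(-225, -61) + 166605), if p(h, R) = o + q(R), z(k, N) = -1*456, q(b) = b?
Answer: -163/166621 ≈ -0.00097827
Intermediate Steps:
o = 234 (o = 129 + 105 = 234)
O(w, C) = 16
z(k, N) = -456
p(h, R) = 234 + R
(z(-337, 11) + p(491, 59))/(O(-225, -61) + 166605) = (-456 + (234 + 59))/(16 + 166605) = (-456 + 293)/166621 = -163*1/166621 = -163/166621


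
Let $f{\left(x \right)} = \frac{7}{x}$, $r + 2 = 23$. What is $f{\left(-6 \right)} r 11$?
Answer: $- \frac{539}{2} \approx -269.5$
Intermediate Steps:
$r = 21$ ($r = -2 + 23 = 21$)
$f{\left(-6 \right)} r 11 = \frac{7}{-6} \cdot 21 \cdot 11 = 7 \left(- \frac{1}{6}\right) 21 \cdot 11 = \left(- \frac{7}{6}\right) 21 \cdot 11 = \left(- \frac{49}{2}\right) 11 = - \frac{539}{2}$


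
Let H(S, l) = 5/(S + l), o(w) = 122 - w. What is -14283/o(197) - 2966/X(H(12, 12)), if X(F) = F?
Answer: -351159/25 ≈ -14046.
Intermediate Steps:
-14283/o(197) - 2966/X(H(12, 12)) = -14283/(122 - 1*197) - 2966/(5/(12 + 12)) = -14283/(122 - 197) - 2966/(5/24) = -14283/(-75) - 2966/(5*(1/24)) = -14283*(-1/75) - 2966/5/24 = 4761/25 - 2966*24/5 = 4761/25 - 71184/5 = -351159/25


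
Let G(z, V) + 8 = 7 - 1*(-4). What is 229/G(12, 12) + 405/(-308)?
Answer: 69317/924 ≈ 75.018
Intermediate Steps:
G(z, V) = 3 (G(z, V) = -8 + (7 - 1*(-4)) = -8 + (7 + 4) = -8 + 11 = 3)
229/G(12, 12) + 405/(-308) = 229/3 + 405/(-308) = 229*(1/3) + 405*(-1/308) = 229/3 - 405/308 = 69317/924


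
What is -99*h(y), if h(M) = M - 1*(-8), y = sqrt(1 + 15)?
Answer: -1188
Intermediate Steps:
y = 4 (y = sqrt(16) = 4)
h(M) = 8 + M (h(M) = M + 8 = 8 + M)
-99*h(y) = -99*(8 + 4) = -99*12 = -1188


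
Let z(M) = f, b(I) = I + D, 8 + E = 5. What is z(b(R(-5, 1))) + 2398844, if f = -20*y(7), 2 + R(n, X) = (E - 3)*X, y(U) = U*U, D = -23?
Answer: 2397864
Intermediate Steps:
y(U) = U²
E = -3 (E = -8 + 5 = -3)
R(n, X) = -2 - 6*X (R(n, X) = -2 + (-3 - 3)*X = -2 - 6*X)
f = -980 (f = -20*7² = -20*49 = -980)
b(I) = -23 + I (b(I) = I - 23 = -23 + I)
z(M) = -980
z(b(R(-5, 1))) + 2398844 = -980 + 2398844 = 2397864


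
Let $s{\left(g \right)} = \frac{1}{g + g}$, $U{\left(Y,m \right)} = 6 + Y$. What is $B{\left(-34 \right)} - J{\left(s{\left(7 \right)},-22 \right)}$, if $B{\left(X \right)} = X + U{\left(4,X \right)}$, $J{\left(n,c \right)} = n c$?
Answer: $- \frac{157}{7} \approx -22.429$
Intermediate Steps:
$s{\left(g \right)} = \frac{1}{2 g}$
$J{\left(n,c \right)} = c n$
$B{\left(X \right)} = 10 + X$ ($B{\left(X \right)} = X + \left(6 + 4\right) = X + 10 = 10 + X$)
$B{\left(-34 \right)} - J{\left(s{\left(7 \right)},-22 \right)} = \left(10 - 34\right) - - 22 \frac{1}{2 \cdot 7} = -24 - - 22 \cdot \frac{1}{2} \cdot \frac{1}{7} = -24 - \left(-22\right) \frac{1}{14} = -24 - - \frac{11}{7} = -24 + \frac{11}{7} = - \frac{157}{7}$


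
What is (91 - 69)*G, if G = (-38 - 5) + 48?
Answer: 110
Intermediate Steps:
G = 5 (G = -43 + 48 = 5)
(91 - 69)*G = (91 - 69)*5 = 22*5 = 110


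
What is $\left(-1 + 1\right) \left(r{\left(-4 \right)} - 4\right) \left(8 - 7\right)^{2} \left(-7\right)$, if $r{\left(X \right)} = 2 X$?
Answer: $0$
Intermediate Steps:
$\left(-1 + 1\right) \left(r{\left(-4 \right)} - 4\right) \left(8 - 7\right)^{2} \left(-7\right) = \left(-1 + 1\right) \left(2 \left(-4\right) - 4\right) \left(8 - 7\right)^{2} \left(-7\right) = 0 \left(-8 - 4\right) 1^{2} \left(-7\right) = 0 \left(-12\right) 1 \left(-7\right) = 0 \cdot 1 \left(-7\right) = 0 \left(-7\right) = 0$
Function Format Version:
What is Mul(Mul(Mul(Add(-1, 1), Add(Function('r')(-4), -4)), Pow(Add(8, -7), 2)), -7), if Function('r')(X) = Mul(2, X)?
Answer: 0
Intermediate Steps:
Mul(Mul(Mul(Add(-1, 1), Add(Function('r')(-4), -4)), Pow(Add(8, -7), 2)), -7) = Mul(Mul(Mul(Add(-1, 1), Add(Mul(2, -4), -4)), Pow(Add(8, -7), 2)), -7) = Mul(Mul(Mul(0, Add(-8, -4)), Pow(1, 2)), -7) = Mul(Mul(Mul(0, -12), 1), -7) = Mul(Mul(0, 1), -7) = Mul(0, -7) = 0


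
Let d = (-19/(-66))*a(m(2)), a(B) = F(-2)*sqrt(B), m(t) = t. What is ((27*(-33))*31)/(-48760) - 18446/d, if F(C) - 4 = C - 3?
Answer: 27621/48760 + 608718*sqrt(2)/19 ≈ 45309.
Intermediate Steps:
F(C) = 1 + C (F(C) = 4 + (C - 3) = 4 + (-3 + C) = 1 + C)
a(B) = -sqrt(B) (a(B) = (1 - 2)*sqrt(B) = -sqrt(B))
d = -19*sqrt(2)/66 (d = (-19/(-66))*(-sqrt(2)) = (-19*(-1/66))*(-sqrt(2)) = 19*(-sqrt(2))/66 = -19*sqrt(2)/66 ≈ -0.40712)
((27*(-33))*31)/(-48760) - 18446/d = ((27*(-33))*31)/(-48760) - 18446*(-33*sqrt(2)/19) = -891*31*(-1/48760) - (-608718)*sqrt(2)/19 = -27621*(-1/48760) + 608718*sqrt(2)/19 = 27621/48760 + 608718*sqrt(2)/19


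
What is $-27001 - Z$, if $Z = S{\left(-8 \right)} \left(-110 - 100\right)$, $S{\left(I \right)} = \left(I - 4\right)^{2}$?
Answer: $3239$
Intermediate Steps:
$S{\left(I \right)} = \left(-4 + I\right)^{2}$
$Z = -30240$ ($Z = \left(-4 - 8\right)^{2} \left(-110 - 100\right) = \left(-12\right)^{2} \left(-210\right) = 144 \left(-210\right) = -30240$)
$-27001 - Z = -27001 - -30240 = -27001 + 30240 = 3239$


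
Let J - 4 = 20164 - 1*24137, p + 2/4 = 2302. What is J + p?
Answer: -3335/2 ≈ -1667.5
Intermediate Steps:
p = 4603/2 (p = -1/2 + 2302 = 4603/2 ≈ 2301.5)
J = -3969 (J = 4 + (20164 - 1*24137) = 4 + (20164 - 24137) = 4 - 3973 = -3969)
J + p = -3969 + 4603/2 = -3335/2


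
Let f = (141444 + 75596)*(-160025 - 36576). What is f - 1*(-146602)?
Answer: -42670134438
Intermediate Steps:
f = -42670281040 (f = 217040*(-196601) = -42670281040)
f - 1*(-146602) = -42670281040 - 1*(-146602) = -42670281040 + 146602 = -42670134438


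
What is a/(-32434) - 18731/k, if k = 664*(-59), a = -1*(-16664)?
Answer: -22653805/635317192 ≈ -0.035657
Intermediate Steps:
a = 16664
k = -39176
a/(-32434) - 18731/k = 16664/(-32434) - 18731/(-39176) = 16664*(-1/32434) - 18731*(-1/39176) = -8332/16217 + 18731/39176 = -22653805/635317192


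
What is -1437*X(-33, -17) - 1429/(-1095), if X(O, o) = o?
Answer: 26751184/1095 ≈ 24430.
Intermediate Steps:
-1437*X(-33, -17) - 1429/(-1095) = -1437*(-17) - 1429/(-1095) = 24429 - 1429*(-1/1095) = 24429 + 1429/1095 = 26751184/1095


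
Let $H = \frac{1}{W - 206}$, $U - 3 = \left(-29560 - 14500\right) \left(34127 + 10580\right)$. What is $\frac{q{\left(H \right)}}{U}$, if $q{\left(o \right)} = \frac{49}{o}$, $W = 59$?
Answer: $\frac{1029}{281398631} \approx 3.6567 \cdot 10^{-6}$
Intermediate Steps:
$U = -1969790417$ ($U = 3 + \left(-29560 - 14500\right) \left(34127 + 10580\right) = 3 - 1969790420 = -1969790417$)
$H = - \frac{1}{147}$ ($H = \frac{1}{59 - 206} = \frac{1}{-147} = - \frac{1}{147} \approx -0.0068027$)
$\frac{q{\left(H \right)}}{U} = \frac{49 \frac{1}{- \frac{1}{147}}}{-1969790417} = 49 \left(-147\right) \left(- \frac{1}{1969790417}\right) = \left(-7203\right) \left(- \frac{1}{1969790417}\right) = \frac{1029}{281398631}$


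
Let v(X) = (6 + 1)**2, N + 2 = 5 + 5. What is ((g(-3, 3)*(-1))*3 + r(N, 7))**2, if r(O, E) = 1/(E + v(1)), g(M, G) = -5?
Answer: 707281/3136 ≈ 225.54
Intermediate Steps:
N = 8 (N = -2 + (5 + 5) = -2 + 10 = 8)
v(X) = 49 (v(X) = 7**2 = 49)
r(O, E) = 1/(49 + E) (r(O, E) = 1/(E + 49) = 1/(49 + E))
((g(-3, 3)*(-1))*3 + r(N, 7))**2 = (-5*(-1)*3 + 1/(49 + 7))**2 = (5*3 + 1/56)**2 = (15 + 1/56)**2 = (841/56)**2 = 707281/3136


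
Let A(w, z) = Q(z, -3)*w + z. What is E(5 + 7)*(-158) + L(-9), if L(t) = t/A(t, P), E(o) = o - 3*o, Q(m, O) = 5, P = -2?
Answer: 178233/47 ≈ 3792.2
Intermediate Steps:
A(w, z) = z + 5*w (A(w, z) = 5*w + z = z + 5*w)
E(o) = -2*o
L(t) = t/(-2 + 5*t)
E(5 + 7)*(-158) + L(-9) = -2*(5 + 7)*(-158) - 9/(-2 + 5*(-9)) = -2*12*(-158) - 9/(-2 - 45) = -24*(-158) - 9/(-47) = 3792 - 9*(-1/47) = 3792 + 9/47 = 178233/47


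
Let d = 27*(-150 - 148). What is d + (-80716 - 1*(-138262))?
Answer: 49500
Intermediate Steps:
d = -8046 (d = 27*(-298) = -8046)
d + (-80716 - 1*(-138262)) = -8046 + (-80716 - 1*(-138262)) = -8046 + (-80716 + 138262) = -8046 + 57546 = 49500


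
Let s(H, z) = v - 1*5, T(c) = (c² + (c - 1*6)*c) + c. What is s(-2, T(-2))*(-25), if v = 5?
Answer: 0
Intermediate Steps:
T(c) = c + c² + c*(-6 + c) (T(c) = (c² + (c - 6)*c) + c = (c² + (-6 + c)*c) + c = (c² + c*(-6 + c)) + c = c + c² + c*(-6 + c))
s(H, z) = 0 (s(H, z) = 5 - 1*5 = 5 - 5 = 0)
s(-2, T(-2))*(-25) = 0*(-25) = 0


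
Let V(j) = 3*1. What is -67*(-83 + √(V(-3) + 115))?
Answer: 5561 - 67*√118 ≈ 4833.2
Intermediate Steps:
V(j) = 3
-67*(-83 + √(V(-3) + 115)) = -67*(-83 + √(3 + 115)) = -67*(-83 + √118) = 5561 - 67*√118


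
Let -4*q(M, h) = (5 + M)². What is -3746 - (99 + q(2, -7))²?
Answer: -180345/16 ≈ -11272.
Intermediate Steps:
q(M, h) = -(5 + M)²/4
-3746 - (99 + q(2, -7))² = -3746 - (99 - (5 + 2)²/4)² = -3746 - (99 - ¼*7²)² = -3746 - (99 - ¼*49)² = -3746 - (99 - 49/4)² = -3746 - (347/4)² = -3746 - 1*120409/16 = -3746 - 120409/16 = -180345/16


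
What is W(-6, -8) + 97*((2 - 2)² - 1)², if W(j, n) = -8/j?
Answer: 295/3 ≈ 98.333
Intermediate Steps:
W(-6, -8) + 97*((2 - 2)² - 1)² = -8/(-6) + 97*((2 - 2)² - 1)² = -8*(-⅙) + 97*(0² - 1)² = 4/3 + 97*(0 - 1)² = 4/3 + 97*(-1)² = 4/3 + 97*1 = 4/3 + 97 = 295/3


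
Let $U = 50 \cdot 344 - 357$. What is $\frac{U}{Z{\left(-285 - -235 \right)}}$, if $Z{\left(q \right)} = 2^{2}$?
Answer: $\frac{16843}{4} \approx 4210.8$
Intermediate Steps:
$Z{\left(q \right)} = 4$
$U = 16843$ ($U = 17200 - 357 = 16843$)
$\frac{U}{Z{\left(-285 - -235 \right)}} = \frac{16843}{4}$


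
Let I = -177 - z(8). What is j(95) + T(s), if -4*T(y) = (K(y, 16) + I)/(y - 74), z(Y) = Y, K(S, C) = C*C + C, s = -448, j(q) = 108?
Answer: 2593/24 ≈ 108.04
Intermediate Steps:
K(S, C) = C + C² (K(S, C) = C² + C = C + C²)
I = -185 (I = -177 - 1*8 = -177 - 8 = -185)
T(y) = -87/(4*(-74 + y)) (T(y) = -(16*(1 + 16) - 185)/(4*(y - 74)) = -(16*17 - 185)/(4*(-74 + y)) = -(272 - 185)/(4*(-74 + y)) = -87/(4*(-74 + y)))
j(95) + T(s) = 108 - 87/(-296 + 4*(-448)) = 108 - 87/(-296 - 1792) = 108 - 87/(-2088) = 108 - 87*(-1/2088) = 108 + 1/24 = 2593/24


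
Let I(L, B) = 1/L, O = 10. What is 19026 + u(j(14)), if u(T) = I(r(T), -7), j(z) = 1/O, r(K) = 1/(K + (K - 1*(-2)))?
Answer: 95141/5 ≈ 19028.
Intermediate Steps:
r(K) = 1/(2 + 2*K) (r(K) = 1/(K + (K + 2)) = 1/(K + (2 + K)) = 1/(2 + 2*K))
j(z) = 1/10
u(T) = 2 + 2*T (u(T) = 1/(1/(2*(1 + T))) = 2 + 2*T)
19026 + u(j(14)) = 19026 + (2 + 2*(1/10)) = 19026 + (2 + 1/5) = 19026 + 11/5 = 95141/5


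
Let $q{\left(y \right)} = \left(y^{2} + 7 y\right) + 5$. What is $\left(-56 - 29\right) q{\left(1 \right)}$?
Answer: $-1105$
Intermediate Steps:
$q{\left(y \right)} = 5 + y^{2} + 7 y$
$\left(-56 - 29\right) q{\left(1 \right)} = \left(-56 - 29\right) \left(5 + 1^{2} + 7 \cdot 1\right) = - 85 \left(5 + 1 + 7\right) = \left(-85\right) 13 = -1105$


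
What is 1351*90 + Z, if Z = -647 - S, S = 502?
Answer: 120441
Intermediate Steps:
Z = -1149 (Z = -647 - 1*502 = -647 - 502 = -1149)
1351*90 + Z = 1351*90 - 1149 = 121590 - 1149 = 120441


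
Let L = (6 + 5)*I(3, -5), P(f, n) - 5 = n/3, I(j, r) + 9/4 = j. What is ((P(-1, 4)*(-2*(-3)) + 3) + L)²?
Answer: 38809/16 ≈ 2425.6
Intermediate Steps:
I(j, r) = -9/4 + j
P(f, n) = 5 + n/3
L = 33/4 (L = (6 + 5)*(-9/4 + 3) = 11*(¾) = 33/4 ≈ 8.2500)
((P(-1, 4)*(-2*(-3)) + 3) + L)² = (((5 + (⅓)*4)*(-2*(-3)) + 3) + 33/4)² = (((5 + 4/3)*6 + 3) + 33/4)² = (((19/3)*6 + 3) + 33/4)² = ((38 + 3) + 33/4)² = (41 + 33/4)² = (197/4)² = 38809/16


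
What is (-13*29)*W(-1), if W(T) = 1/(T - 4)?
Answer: 377/5 ≈ 75.400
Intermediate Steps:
W(T) = 1/(-4 + T)
(-13*29)*W(-1) = (-13*29)/(-4 - 1) = -377/(-5) = -377*(-⅕) = 377/5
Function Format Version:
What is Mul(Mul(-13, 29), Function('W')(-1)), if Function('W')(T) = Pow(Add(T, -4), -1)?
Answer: Rational(377, 5) ≈ 75.400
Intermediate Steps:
Function('W')(T) = Pow(Add(-4, T), -1)
Mul(Mul(-13, 29), Function('W')(-1)) = Mul(Mul(-13, 29), Pow(Add(-4, -1), -1)) = Mul(-377, Pow(-5, -1)) = Mul(-377, Rational(-1, 5)) = Rational(377, 5)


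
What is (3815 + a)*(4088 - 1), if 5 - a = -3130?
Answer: 28404650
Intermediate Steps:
a = 3135 (a = 5 - 1*(-3130) = 5 + 3130 = 3135)
(3815 + a)*(4088 - 1) = (3815 + 3135)*(4088 - 1) = 6950*4087 = 28404650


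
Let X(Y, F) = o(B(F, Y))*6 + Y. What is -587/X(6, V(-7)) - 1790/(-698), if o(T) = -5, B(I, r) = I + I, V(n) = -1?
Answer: 226343/8376 ≈ 27.023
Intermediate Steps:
B(I, r) = 2*I
X(Y, F) = -30 + Y (X(Y, F) = -5*6 + Y = -30 + Y)
-587/X(6, V(-7)) - 1790/(-698) = -587/(-30 + 6) - 1790/(-698) = -587/(-24) - 1790*(-1/698) = -587*(-1/24) + 895/349 = 587/24 + 895/349 = 226343/8376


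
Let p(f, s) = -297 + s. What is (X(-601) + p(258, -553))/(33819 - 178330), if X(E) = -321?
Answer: 1171/144511 ≈ 0.0081032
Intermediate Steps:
(X(-601) + p(258, -553))/(33819 - 178330) = (-321 + (-297 - 553))/(33819 - 178330) = (-321 - 850)/(-144511) = -1171*(-1/144511) = 1171/144511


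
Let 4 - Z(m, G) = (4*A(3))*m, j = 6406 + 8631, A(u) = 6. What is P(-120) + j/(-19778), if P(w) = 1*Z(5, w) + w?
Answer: -425695/1798 ≈ -236.76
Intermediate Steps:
j = 15037
Z(m, G) = 4 - 24*m (Z(m, G) = 4 - 4*6*m = 4 - 24*m)
P(w) = -116 + w (P(w) = 1*(4 - 24*5) + w = 1*(4 - 120) + w = 1*(-116) + w = -116 + w)
P(-120) + j/(-19778) = (-116 - 120) + 15037/(-19778) = -236 + 15037*(-1/19778) = -236 - 1367/1798 = -425695/1798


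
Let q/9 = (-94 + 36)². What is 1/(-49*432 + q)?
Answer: 1/9108 ≈ 0.00010979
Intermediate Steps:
q = 30276 (q = 9*(-94 + 36)² = 9*(-58)² = 9*3364 = 30276)
1/(-49*432 + q) = 1/(-49*432 + 30276) = 1/(-21168 + 30276) = 1/9108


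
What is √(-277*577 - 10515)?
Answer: 2*I*√42586 ≈ 412.73*I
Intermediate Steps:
√(-277*577 - 10515) = √(-159829 - 10515) = √(-170344) = 2*I*√42586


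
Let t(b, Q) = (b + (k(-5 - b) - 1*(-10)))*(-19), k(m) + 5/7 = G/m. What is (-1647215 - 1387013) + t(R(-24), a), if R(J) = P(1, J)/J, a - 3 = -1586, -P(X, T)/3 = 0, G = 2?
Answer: -106203889/35 ≈ -3.0344e+6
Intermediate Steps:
P(X, T) = 0 (P(X, T) = -3*0 = 0)
a = -1583 (a = 3 - 1586 = -1583)
k(m) = -5/7 + 2/m
R(J) = 0 (R(J) = 0/J = 0)
t(b, Q) = -1235/7 - 38/(-5 - b) - 19*b (t(b, Q) = (b + ((-5/7 + 2/(-5 - b)) - 1*(-10)))*(-19) = (b + ((-5/7 + 2/(-5 - b)) + 10))*(-19) = (b + (65/7 + 2/(-5 - b)))*(-19) = (65/7 + b + 2/(-5 - b))*(-19) = -1235/7 - 38/(-5 - b) - 19*b)
(-1647215 - 1387013) + t(R(-24), a) = (-1647215 - 1387013) + 19*(-311 - 100*0 - 7*0²)/(7*(5 + 0)) = -3034228 + (19/7)*(-311 + 0 - 7*0)/5 = -3034228 + (19/7)*(⅕)*(-311 + 0 + 0) = -3034228 + (19/7)*(⅕)*(-311) = -3034228 - 5909/35 = -106203889/35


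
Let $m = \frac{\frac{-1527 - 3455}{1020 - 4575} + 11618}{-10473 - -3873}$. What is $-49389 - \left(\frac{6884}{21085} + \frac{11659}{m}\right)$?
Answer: $- \frac{9312023727731857}{217739376155} \approx -42767.0$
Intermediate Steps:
$m = - \frac{10326743}{5865750}$ ($m = \frac{- \frac{4982}{-3555} + 11618}{-10473 + \left(-1918 + 5791\right)} = \frac{\left(-4982\right) \left(- \frac{1}{3555}\right) + 11618}{-10473 + 3873} = \frac{\frac{4982}{3555} + 11618}{-6600} = \frac{41306972}{3555} \left(- \frac{1}{6600}\right) = - \frac{10326743}{5865750} \approx -1.7605$)
$-49389 - \left(\frac{6884}{21085} + \frac{11659}{m}\right) = -49389 - \left(- \frac{68388779250}{10326743} + \frac{6884}{21085}\right) = -49389 - - \frac{1441906321187438}{217739376155} = -49389 + \left(\frac{68388779250}{10326743} - \frac{6884}{21085}\right) = -49389 + \frac{1441906321187438}{217739376155} = - \frac{9312023727731857}{217739376155}$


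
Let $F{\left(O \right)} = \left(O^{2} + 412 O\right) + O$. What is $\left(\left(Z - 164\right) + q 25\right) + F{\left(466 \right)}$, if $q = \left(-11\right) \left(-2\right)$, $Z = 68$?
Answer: $410068$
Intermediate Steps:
$q = 22$
$F{\left(O \right)} = O^{2} + 413 O$
$\left(\left(Z - 164\right) + q 25\right) + F{\left(466 \right)} = \left(\left(68 - 164\right) + 22 \cdot 25\right) + 466 \left(413 + 466\right) = \left(-96 + 550\right) + 466 \cdot 879 = 454 + 409614 = 410068$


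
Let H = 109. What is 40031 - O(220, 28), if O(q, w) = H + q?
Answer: 39702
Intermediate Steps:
O(q, w) = 109 + q
40031 - O(220, 28) = 40031 - (109 + 220) = 40031 - 1*329 = 40031 - 329 = 39702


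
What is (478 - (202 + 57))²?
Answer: 47961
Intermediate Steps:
(478 - (202 + 57))² = (478 - 1*259)² = (478 - 259)² = 219² = 47961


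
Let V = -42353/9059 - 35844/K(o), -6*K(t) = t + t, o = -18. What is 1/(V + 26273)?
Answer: 9059/183846288 ≈ 4.9275e-5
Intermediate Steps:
K(t) = -t/3 (K(t) = -(t + t)/6 = -t/3)
V = -54160819/9059 (V = -42353/9059 - 35844/((-1/3*(-18))) = -42353*1/9059 - 35844/6 = -42353/9059 - 35844*1/6 = -42353/9059 - 5974 = -54160819/9059 ≈ -5978.7)
1/(V + 26273) = 1/(-54160819/9059 + 26273) = 1/(183846288/9059) = 9059/183846288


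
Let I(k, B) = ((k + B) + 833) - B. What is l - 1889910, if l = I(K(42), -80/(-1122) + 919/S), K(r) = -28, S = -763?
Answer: -1889105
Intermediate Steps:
I(k, B) = 833 + k (I(k, B) = ((B + k) + 833) - B = (833 + B + k) - B = 833 + k)
l = 805 (l = 833 - 28 = 805)
l - 1889910 = 805 - 1889910 = -1889105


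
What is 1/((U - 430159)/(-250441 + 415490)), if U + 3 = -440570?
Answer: -165049/870732 ≈ -0.18955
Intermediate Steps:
U = -440573 (U = -3 - 440570 = -440573)
1/((U - 430159)/(-250441 + 415490)) = 1/((-440573 - 430159)/(-250441 + 415490)) = 1/(-870732/165049) = -165049/870732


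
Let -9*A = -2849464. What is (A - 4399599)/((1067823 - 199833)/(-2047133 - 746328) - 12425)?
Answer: 102651107444347/312386588235 ≈ 328.60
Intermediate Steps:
A = 2849464/9 (A = -⅑*(-2849464) = 2849464/9 ≈ 3.1661e+5)
(A - 4399599)/((1067823 - 199833)/(-2047133 - 746328) - 12425) = (2849464/9 - 4399599)/((1067823 - 199833)/(-2047133 - 746328) - 12425) = -36746927/(9*(867990/(-2793461) - 12425)) = -36746927/(9*(867990*(-1/2793461) - 12425)) = -36746927/(9*(-867990/2793461 - 12425)) = -36746927/(9*(-34709620915/2793461)) = -36746927/9*(-2793461/34709620915) = 102651107444347/312386588235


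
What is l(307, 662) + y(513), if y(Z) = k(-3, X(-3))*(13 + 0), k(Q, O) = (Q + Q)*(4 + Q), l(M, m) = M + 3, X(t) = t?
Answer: 232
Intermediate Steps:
l(M, m) = 3 + M
k(Q, O) = 2*Q*(4 + Q) (k(Q, O) = (2*Q)*(4 + Q) = 2*Q*(4 + Q))
y(Z) = -78 (y(Z) = (2*(-3)*(4 - 3))*(13 + 0) = (2*(-3)*1)*13 = -6*13 = -78)
l(307, 662) + y(513) = (3 + 307) - 78 = 310 - 78 = 232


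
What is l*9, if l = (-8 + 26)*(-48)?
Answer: -7776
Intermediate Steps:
l = -864 (l = 18*(-48) = -864)
l*9 = -864*9 = -7776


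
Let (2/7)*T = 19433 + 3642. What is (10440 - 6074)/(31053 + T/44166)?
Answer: 385657512/2743135121 ≈ 0.14059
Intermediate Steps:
T = 161525/2 (T = 7*(19433 + 3642)/2 = (7/2)*23075 = 161525/2 ≈ 80763.)
(10440 - 6074)/(31053 + T/44166) = (10440 - 6074)/(31053 + (161525/2)/44166) = 4366/(31053 + (161525/2)*(1/44166)) = 4366/(31053 + 161525/88332) = 4366/(2743135121/88332) = 4366*(88332/2743135121) = 385657512/2743135121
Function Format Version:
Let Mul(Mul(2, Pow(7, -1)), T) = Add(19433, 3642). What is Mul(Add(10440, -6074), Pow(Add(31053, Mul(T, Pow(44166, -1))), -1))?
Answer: Rational(385657512, 2743135121) ≈ 0.14059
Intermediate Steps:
T = Rational(161525, 2) (T = Mul(Rational(7, 2), Add(19433, 3642)) = Mul(Rational(7, 2), 23075) = Rational(161525, 2) ≈ 80763.)
Mul(Add(10440, -6074), Pow(Add(31053, Mul(T, Pow(44166, -1))), -1)) = Mul(Add(10440, -6074), Pow(Add(31053, Mul(Rational(161525, 2), Pow(44166, -1))), -1)) = Mul(4366, Pow(Add(31053, Mul(Rational(161525, 2), Rational(1, 44166))), -1)) = Mul(4366, Pow(Add(31053, Rational(161525, 88332)), -1)) = Mul(4366, Pow(Rational(2743135121, 88332), -1)) = Mul(4366, Rational(88332, 2743135121)) = Rational(385657512, 2743135121)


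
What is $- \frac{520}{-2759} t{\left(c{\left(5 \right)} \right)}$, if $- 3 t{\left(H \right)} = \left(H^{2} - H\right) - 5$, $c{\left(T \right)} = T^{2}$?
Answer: $- \frac{309400}{8277} \approx -37.381$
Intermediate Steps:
$t{\left(H \right)} = \frac{5}{3} - \frac{H^{2}}{3} + \frac{H}{3}$ ($t{\left(H \right)} = - \frac{\left(H^{2} - H\right) - 5}{3} = - \frac{-5 + H^{2} - H}{3} = \frac{5}{3} - \frac{H^{2}}{3} + \frac{H}{3}$)
$- \frac{520}{-2759} t{\left(c{\left(5 \right)} \right)} = - \frac{520}{-2759} \left(\frac{5}{3} - \frac{\left(5^{2}\right)^{2}}{3} + \frac{5^{2}}{3}\right) = \left(-520\right) \left(- \frac{1}{2759}\right) \left(\frac{5}{3} - \frac{25^{2}}{3} + \frac{1}{3} \cdot 25\right) = \frac{520 \left(\frac{5}{3} - \frac{625}{3} + \frac{25}{3}\right)}{2759} = \frac{520}{2759} \left(- \frac{595}{3}\right) = - \frac{309400}{8277}$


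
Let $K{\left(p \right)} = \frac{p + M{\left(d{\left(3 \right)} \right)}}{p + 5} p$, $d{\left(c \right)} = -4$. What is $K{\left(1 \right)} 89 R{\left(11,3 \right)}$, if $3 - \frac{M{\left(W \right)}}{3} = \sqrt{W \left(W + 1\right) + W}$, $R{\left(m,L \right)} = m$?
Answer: $\frac{4895}{3} - 979 \sqrt{2} \approx 247.15$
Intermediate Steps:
$M{\left(W \right)} = 9 - 3 \sqrt{W + W \left(1 + W\right)}$ ($M{\left(W \right)} = 9 - 3 \sqrt{W \left(W + 1\right) + W} = 9 - 3 \sqrt{W \left(1 + W\right) + W} = 9 - 3 \sqrt{W + W \left(1 + W\right)}$)
$K{\left(p \right)} = \frac{p \left(9 + p - 6 \sqrt{2}\right)}{5 + p}$ ($K{\left(p \right)} = \frac{p + \left(9 - 3 \sqrt{- 4 \left(2 - 4\right)}\right)}{p + 5} p = \frac{p + \left(9 - 3 \sqrt{\left(-4\right) \left(-2\right)}\right)}{5 + p} p = \frac{p + \left(9 - 3 \sqrt{8}\right)}{5 + p} p = \frac{p + \left(9 - 3 \cdot 2 \sqrt{2}\right)}{5 + p} p = \frac{p + \left(9 - 6 \sqrt{2}\right)}{5 + p} p = \frac{9 + p - 6 \sqrt{2}}{5 + p} p = \frac{p \left(9 + p - 6 \sqrt{2}\right)}{5 + p}$)
$K{\left(1 \right)} 89 R{\left(11,3 \right)} = 1 \frac{1}{5 + 1} \left(9 + 1 - 6 \sqrt{2}\right) 89 \cdot 11 = 1 \cdot \frac{1}{6} \left(10 - 6 \sqrt{2}\right) 89 \cdot 11 = \left(\frac{5}{3} - \sqrt{2}\right) 89 \cdot 11 = \left(\frac{445}{3} - 89 \sqrt{2}\right) 11 = \frac{4895}{3} - 979 \sqrt{2}$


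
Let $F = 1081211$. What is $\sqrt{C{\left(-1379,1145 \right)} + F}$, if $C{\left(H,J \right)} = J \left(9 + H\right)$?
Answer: $i \sqrt{487439} \approx 698.17 i$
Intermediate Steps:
$\sqrt{C{\left(-1379,1145 \right)} + F} = \sqrt{1145 \left(9 - 1379\right) + 1081211} = \sqrt{1145 \left(-1370\right) + 1081211} = \sqrt{-1568650 + 1081211} = \sqrt{-487439} = i \sqrt{487439}$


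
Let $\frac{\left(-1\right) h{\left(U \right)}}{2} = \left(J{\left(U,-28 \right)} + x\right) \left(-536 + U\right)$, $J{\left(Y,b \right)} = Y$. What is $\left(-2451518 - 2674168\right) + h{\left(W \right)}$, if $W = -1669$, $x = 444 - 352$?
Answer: $-12080256$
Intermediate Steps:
$x = 92$
$h{\left(U \right)} = - 2 \left(-536 + U\right) \left(92 + U\right)$ ($h{\left(U \right)} = - 2 \left(U + 92\right) \left(-536 + U\right) = - 2 \left(92 + U\right) \left(-536 + U\right) = - 2 \left(-536 + U\right) \left(92 + U\right)$)
$\left(-2451518 - 2674168\right) + h{\left(W \right)} = \left(-2451518 - 2674168\right) + \left(98624 - 2 \left(-1669\right)^{2} + 888 \left(-1669\right)\right) = -5125686 - 6954570 = -12080256$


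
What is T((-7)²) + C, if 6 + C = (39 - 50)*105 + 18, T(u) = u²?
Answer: 1258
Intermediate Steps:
C = -1143 (C = -6 + ((39 - 50)*105 + 18) = -6 + (-11*105 + 18) = -6 + (-1155 + 18) = -6 - 1137 = -1143)
T((-7)²) + C = ((-7)²)² - 1143 = 49² - 1143 = 2401 - 1143 = 1258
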